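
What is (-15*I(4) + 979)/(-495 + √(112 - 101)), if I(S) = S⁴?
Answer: 128745/22274 + 2861*√11/245014 ≈ 5.8188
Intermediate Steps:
(-15*I(4) + 979)/(-495 + √(112 - 101)) = (-15*4⁴ + 979)/(-495 + √(112 - 101)) = (-15*256 + 979)/(-495 + √11) = (-3840 + 979)/(-495 + √11) = -2861/(-495 + √11)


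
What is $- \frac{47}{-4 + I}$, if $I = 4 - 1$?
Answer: $47$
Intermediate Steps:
$I = 3$ ($I = 4 - 1 = 3$)
$- \frac{47}{-4 + I} = - \frac{47}{-4 + 3} = - \frac{47}{-1} = \left(-47\right) \left(-1\right) = 47$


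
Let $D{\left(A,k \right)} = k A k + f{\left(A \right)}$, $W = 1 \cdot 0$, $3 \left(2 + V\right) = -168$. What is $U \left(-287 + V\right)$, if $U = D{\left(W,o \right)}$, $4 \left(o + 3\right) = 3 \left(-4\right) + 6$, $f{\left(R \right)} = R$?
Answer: $0$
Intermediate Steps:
$V = -58$ ($V = -2 + \frac{1}{3} \left(-168\right) = -2 - 56 = -58$)
$W = 0$
$o = - \frac{9}{2}$ ($o = -3 + \frac{3 \left(-4\right) + 6}{4} = -3 + \frac{-12 + 6}{4} = -3 + \frac{1}{4} \left(-6\right) = -3 - \frac{3}{2} = - \frac{9}{2} \approx -4.5$)
$D{\left(A,k \right)} = A + A k^{2}$ ($D{\left(A,k \right)} = k A k + A = A k k + A = A k^{2} + A = A + A k^{2}$)
$U = 0$ ($U = 0 \left(1 + \left(- \frac{9}{2}\right)^{2}\right) = 0 \left(1 + \frac{81}{4}\right) = 0 \cdot \frac{85}{4} = 0$)
$U \left(-287 + V\right) = 0 \left(-287 - 58\right) = 0 \left(-345\right) = 0$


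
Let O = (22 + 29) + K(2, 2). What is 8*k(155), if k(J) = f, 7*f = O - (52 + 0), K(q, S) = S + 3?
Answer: 32/7 ≈ 4.5714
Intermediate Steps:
K(q, S) = 3 + S
O = 56 (O = (22 + 29) + (3 + 2) = 51 + 5 = 56)
f = 4/7 (f = (56 - (52 + 0))/7 = (56 - 1*52)/7 = (56 - 52)/7 = (1/7)*4 = 4/7 ≈ 0.57143)
k(J) = 4/7
8*k(155) = 8*(4/7) = 32/7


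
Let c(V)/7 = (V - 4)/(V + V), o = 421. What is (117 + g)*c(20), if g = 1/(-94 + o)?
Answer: 107128/327 ≈ 327.61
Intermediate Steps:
c(V) = 7*(-4 + V)/(2*V) (c(V) = 7*((V - 4)/(V + V)) = 7*((-4 + V)/((2*V))) = 7*((-4 + V)*(1/(2*V))) = 7*((-4 + V)/(2*V)) = 7*(-4 + V)/(2*V))
g = 1/327 (g = 1/(-94 + 421) = 1/327 ≈ 0.0030581)
(117 + g)*c(20) = (117 + 1/327)*(7/2 - 14/20) = 38260*(7/2 - 14*1/20)/327 = 38260*(7/2 - 7/10)/327 = (38260/327)*(14/5) = 107128/327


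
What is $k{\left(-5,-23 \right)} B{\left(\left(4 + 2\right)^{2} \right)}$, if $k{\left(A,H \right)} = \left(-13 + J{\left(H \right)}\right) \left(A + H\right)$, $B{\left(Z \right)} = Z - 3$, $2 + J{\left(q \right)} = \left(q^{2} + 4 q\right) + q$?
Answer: $-368676$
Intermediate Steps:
$J{\left(q \right)} = -2 + q^{2} + 5 q$ ($J{\left(q \right)} = -2 + \left(\left(q^{2} + 4 q\right) + q\right) = -2 + \left(q^{2} + 5 q\right) = -2 + q^{2} + 5 q$)
$B{\left(Z \right)} = -3 + Z$ ($B{\left(Z \right)} = Z - 3 = -3 + Z$)
$k{\left(A,H \right)} = \left(A + H\right) \left(-15 + H^{2} + 5 H\right)$ ($k{\left(A,H \right)} = \left(-13 + \left(-2 + H^{2} + 5 H\right)\right) \left(A + H\right) = \left(-15 + H^{2} + 5 H\right) \left(A + H\right) = \left(A + H\right) \left(-15 + H^{2} + 5 H\right)$)
$k{\left(-5,-23 \right)} B{\left(\left(4 + 2\right)^{2} \right)} = \left(\left(-23\right)^{3} - -75 - -345 + 5 \left(-23\right)^{2} - 5 \left(-23\right)^{2} + 5 \left(-5\right) \left(-23\right)\right) \left(-3 + \left(4 + 2\right)^{2}\right) = \left(-12167 + 75 + 345 + 5 \cdot 529 - 2645 + 575\right) \left(-3 + 6^{2}\right) = \left(-12167 + 75 + 345 + 2645 - 2645 + 575\right) \left(-3 + 36\right) = \left(-11172\right) 33 = -368676$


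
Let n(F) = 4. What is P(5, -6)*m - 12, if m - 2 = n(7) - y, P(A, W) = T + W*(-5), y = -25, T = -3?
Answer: 825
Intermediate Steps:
P(A, W) = -3 - 5*W (P(A, W) = -3 + W*(-5) = -3 - 5*W)
m = 31 (m = 2 + (4 - 1*(-25)) = 2 + (4 + 25) = 2 + 29 = 31)
P(5, -6)*m - 12 = (-3 - 5*(-6))*31 - 12 = (-3 + 30)*31 - 12 = 27*31 - 12 = 837 - 12 = 825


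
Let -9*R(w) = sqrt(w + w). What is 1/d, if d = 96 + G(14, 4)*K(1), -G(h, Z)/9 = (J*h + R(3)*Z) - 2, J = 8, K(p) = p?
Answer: -149/133190 - sqrt(6)/199785 ≈ -0.0011310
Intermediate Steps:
R(w) = -sqrt(2)*sqrt(w)/9 (R(w) = -sqrt(w + w)/9 = -sqrt(2)*sqrt(w)/9)
G(h, Z) = 18 - 72*h + Z*sqrt(6) (G(h, Z) = -9*((8*h + (-sqrt(2)*sqrt(3)/9)*Z) - 2) = -9*((8*h + (-sqrt(6)/9)*Z) - 2) = -9*((8*h - Z*sqrt(6)/9) - 2) = -9*(-2 + 8*h - Z*sqrt(6)/9) = 18 - 72*h + Z*sqrt(6))
d = -894 + 4*sqrt(6) (d = 96 + (18 - 72*14 + 4*sqrt(6))*1 = 96 + (18 - 1008 + 4*sqrt(6))*1 = 96 + (-990 + 4*sqrt(6))*1 = 96 + (-990 + 4*sqrt(6)) = -894 + 4*sqrt(6) ≈ -884.20)
1/d = 1/(-894 + 4*sqrt(6))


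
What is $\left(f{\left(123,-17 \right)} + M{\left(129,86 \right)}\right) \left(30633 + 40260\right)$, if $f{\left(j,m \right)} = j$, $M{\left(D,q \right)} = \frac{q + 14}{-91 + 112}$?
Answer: $\frac{63401973}{7} \approx 9.0574 \cdot 10^{6}$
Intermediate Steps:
$M{\left(D,q \right)} = \frac{2}{3} + \frac{q}{21}$ ($M{\left(D,q \right)} = \frac{14 + q}{21} = \left(14 + q\right) \frac{1}{21} = \frac{2}{3} + \frac{q}{21}$)
$\left(f{\left(123,-17 \right)} + M{\left(129,86 \right)}\right) \left(30633 + 40260\right) = \left(123 + \left(\frac{2}{3} + \frac{1}{21} \cdot 86\right)\right) \left(30633 + 40260\right) = \left(123 + \left(\frac{2}{3} + \frac{86}{21}\right)\right) 70893 = \left(123 + \frac{100}{21}\right) 70893 = \frac{2683}{21} \cdot 70893 = \frac{63401973}{7}$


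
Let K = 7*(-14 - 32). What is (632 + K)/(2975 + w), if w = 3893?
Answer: 155/3434 ≈ 0.045137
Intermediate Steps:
K = -322 (K = 7*(-46) = -322)
(632 + K)/(2975 + w) = (632 - 322)/(2975 + 3893) = 310/6868 = 310*(1/6868) = 155/3434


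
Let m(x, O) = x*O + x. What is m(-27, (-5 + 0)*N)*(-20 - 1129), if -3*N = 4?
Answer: 237843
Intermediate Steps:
N = -4/3 (N = -1/3*4 = -4/3 ≈ -1.3333)
m(x, O) = x + O*x (m(x, O) = O*x + x = x + O*x)
m(-27, (-5 + 0)*N)*(-20 - 1129) = (-27*(1 + (-5 + 0)*(-4/3)))*(-20 - 1129) = -27*(1 - 5*(-4/3))*(-1149) = -27*(1 + 20/3)*(-1149) = -27*23/3*(-1149) = -207*(-1149) = 237843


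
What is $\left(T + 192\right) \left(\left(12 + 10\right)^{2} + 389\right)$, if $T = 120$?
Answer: $272376$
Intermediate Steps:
$\left(T + 192\right) \left(\left(12 + 10\right)^{2} + 389\right) = \left(120 + 192\right) \left(\left(12 + 10\right)^{2} + 389\right) = 312 \left(22^{2} + 389\right) = 312 \left(484 + 389\right) = 312 \cdot 873 = 272376$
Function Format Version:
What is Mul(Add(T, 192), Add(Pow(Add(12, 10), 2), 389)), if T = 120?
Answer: 272376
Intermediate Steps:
Mul(Add(T, 192), Add(Pow(Add(12, 10), 2), 389)) = Mul(Add(120, 192), Add(Pow(Add(12, 10), 2), 389)) = Mul(312, Add(Pow(22, 2), 389)) = Mul(312, Add(484, 389)) = Mul(312, 873) = 272376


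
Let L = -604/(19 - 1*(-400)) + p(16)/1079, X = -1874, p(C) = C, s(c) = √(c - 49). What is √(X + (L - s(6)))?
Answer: √(-383328429382886 - 204395314201*I*√43)/452101 ≈ 0.07571 - 43.306*I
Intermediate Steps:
s(c) = √(-49 + c)
L = -645012/452101 (L = -604/(19 - 1*(-400)) + 16/1079 = -604/(19 + 400) + 16*(1/1079) = -604/419 + 16/1079 = -645012/452101 ≈ -1.4267)
√(X + (L - s(6))) = √(-1874 + (-645012/452101 - √(-49 + 6))) = √(-1874 + (-645012/452101 - √(-43))) = √(-1874 + (-645012/452101 - I*√43)) = √(-847882286/452101 - I*√43)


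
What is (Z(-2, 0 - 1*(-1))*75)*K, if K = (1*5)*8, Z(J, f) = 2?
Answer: 6000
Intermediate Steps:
K = 40 (K = 5*8 = 40)
(Z(-2, 0 - 1*(-1))*75)*K = (2*75)*40 = 150*40 = 6000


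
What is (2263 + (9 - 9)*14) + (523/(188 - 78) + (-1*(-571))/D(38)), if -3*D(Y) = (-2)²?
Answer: 404691/220 ≈ 1839.5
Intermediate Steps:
D(Y) = -4/3 (D(Y) = -⅓*(-2)² = -⅓*4 = -4/3)
(2263 + (9 - 9)*14) + (523/(188 - 78) + (-1*(-571))/D(38)) = (2263 + (9 - 9)*14) + (523/(188 - 78) + (-1*(-571))/(-4/3)) = (2263 + 0*14) + (523/110 + 571*(-¾)) = (2263 + 0) + (523*(1/110) - 1713/4) = 2263 + (523/110 - 1713/4) = 2263 - 93169/220 = 404691/220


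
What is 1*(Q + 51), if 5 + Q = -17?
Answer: 29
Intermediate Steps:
Q = -22 (Q = -5 - 17 = -22)
1*(Q + 51) = 1*(-22 + 51) = 1*29 = 29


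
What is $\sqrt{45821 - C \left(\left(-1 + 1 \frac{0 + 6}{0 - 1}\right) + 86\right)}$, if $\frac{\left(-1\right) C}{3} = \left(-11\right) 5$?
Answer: $13 \sqrt{194} \approx 181.07$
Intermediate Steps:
$C = 165$ ($C = - 3 \left(\left(-11\right) 5\right) = \left(-3\right) \left(-55\right) = 165$)
$\sqrt{45821 - C \left(\left(-1 + 1 \frac{0 + 6}{0 - 1}\right) + 86\right)} = \sqrt{45821 - 165 \left(\left(-1 + 1 \frac{0 + 6}{0 - 1}\right) + 86\right)} = \sqrt{45821 - 165 \left(\left(-1 + 1 \frac{6}{-1}\right) + 86\right)} = \sqrt{45821 - 165 \left(\left(-1 + 1 \cdot 6 \left(-1\right)\right) + 86\right)} = \sqrt{45821 - 165 \left(\left(-1 + 1 \left(-6\right)\right) + 86\right)} = \sqrt{45821 - 165 \left(\left(-1 - 6\right) + 86\right)} = \sqrt{45821 - 165 \left(-7 + 86\right)} = \sqrt{45821 - 165 \cdot 79} = \sqrt{45821 - 13035} = \sqrt{32786} = 13 \sqrt{194}$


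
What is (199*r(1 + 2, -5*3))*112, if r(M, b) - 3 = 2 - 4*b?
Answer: 1448720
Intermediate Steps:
r(M, b) = 5 - 4*b (r(M, b) = 3 + (2 - 4*b) = 5 - 4*b)
(199*r(1 + 2, -5*3))*112 = (199*(5 - (-20)*3))*112 = (199*(5 - 4*(-15)))*112 = (199*(5 + 60))*112 = (199*65)*112 = 12935*112 = 1448720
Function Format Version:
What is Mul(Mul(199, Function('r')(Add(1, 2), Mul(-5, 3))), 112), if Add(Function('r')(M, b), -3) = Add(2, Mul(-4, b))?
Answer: 1448720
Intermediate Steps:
Function('r')(M, b) = Add(5, Mul(-4, b)) (Function('r')(M, b) = Add(3, Add(2, Mul(-4, b))) = Add(5, Mul(-4, b)))
Mul(Mul(199, Function('r')(Add(1, 2), Mul(-5, 3))), 112) = Mul(Mul(199, Add(5, Mul(-4, Mul(-5, 3)))), 112) = Mul(Mul(199, Add(5, Mul(-4, -15))), 112) = Mul(Mul(199, Add(5, 60)), 112) = Mul(Mul(199, 65), 112) = Mul(12935, 112) = 1448720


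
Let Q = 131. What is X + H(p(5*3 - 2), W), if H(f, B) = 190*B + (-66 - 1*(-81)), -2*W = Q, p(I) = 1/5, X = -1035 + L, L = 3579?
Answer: -9886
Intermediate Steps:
X = 2544 (X = -1035 + 3579 = 2544)
p(I) = ⅕
W = -131/2 (W = -½*131 = -131/2 ≈ -65.500)
H(f, B) = 15 + 190*B (H(f, B) = 190*B + (-66 + 81) = 190*B + 15 = 15 + 190*B)
X + H(p(5*3 - 2), W) = 2544 + (15 + 190*(-131/2)) = 2544 + (15 - 12445) = 2544 - 12430 = -9886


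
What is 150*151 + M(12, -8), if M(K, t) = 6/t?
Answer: 90597/4 ≈ 22649.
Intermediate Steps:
150*151 + M(12, -8) = 150*151 + 6/(-8) = 22650 + 6*(-⅛) = 22650 - ¾ = 90597/4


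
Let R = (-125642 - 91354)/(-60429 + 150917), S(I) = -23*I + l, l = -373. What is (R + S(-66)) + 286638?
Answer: 6510172777/22622 ≈ 2.8778e+5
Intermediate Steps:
S(I) = -373 - 23*I (S(I) = -23*I - 373 = -373 - 23*I)
R = -54249/22622 (R = -216996/90488 = -216996*1/90488 = -54249/22622 ≈ -2.3981)
(R + S(-66)) + 286638 = (-54249/22622 + (-373 - 23*(-66))) + 286638 = (-54249/22622 + (-373 + 1518)) + 286638 = (-54249/22622 + 1145) + 286638 = 25847941/22622 + 286638 = 6510172777/22622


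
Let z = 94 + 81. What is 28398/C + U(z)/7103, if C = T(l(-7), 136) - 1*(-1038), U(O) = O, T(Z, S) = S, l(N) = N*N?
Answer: 100958222/4169461 ≈ 24.214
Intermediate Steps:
z = 175
l(N) = N**2
C = 1174 (C = 136 - 1*(-1038) = 136 + 1038 = 1174)
28398/C + U(z)/7103 = 28398/1174 + 175/7103 = 28398*(1/1174) + 175*(1/7103) = 14199/587 + 175/7103 = 100958222/4169461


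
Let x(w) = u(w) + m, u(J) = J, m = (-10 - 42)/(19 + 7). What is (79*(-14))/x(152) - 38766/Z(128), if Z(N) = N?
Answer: -1489117/4800 ≈ -310.23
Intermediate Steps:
m = -2 (m = -52/26 = -52*1/26 = -2)
x(w) = -2 + w (x(w) = w - 2 = -2 + w)
(79*(-14))/x(152) - 38766/Z(128) = (79*(-14))/(-2 + 152) - 38766/128 = -1106/150 - 38766*1/128 = -1106*1/150 - 19383/64 = -553/75 - 19383/64 = -1489117/4800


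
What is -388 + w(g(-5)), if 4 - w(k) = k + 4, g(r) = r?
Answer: -383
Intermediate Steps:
w(k) = -k (w(k) = 4 - (k + 4) = 4 - (4 + k) = 4 + (-4 - k) = -k)
-388 + w(g(-5)) = -388 - 1*(-5) = -388 + 5 = -383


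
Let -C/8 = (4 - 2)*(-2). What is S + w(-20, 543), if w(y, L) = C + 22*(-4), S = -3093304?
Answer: -3093360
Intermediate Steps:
C = 32 (C = -8*(4 - 2)*(-2) = -16*(-2) = -8*(-4) = 32)
w(y, L) = -56 (w(y, L) = 32 + 22*(-4) = 32 - 88 = -56)
S + w(-20, 543) = -3093304 - 56 = -3093360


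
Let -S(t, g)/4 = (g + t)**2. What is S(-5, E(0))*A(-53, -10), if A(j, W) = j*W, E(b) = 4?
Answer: -2120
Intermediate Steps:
A(j, W) = W*j
S(t, g) = -4*(g + t)**2
S(-5, E(0))*A(-53, -10) = (-4*(4 - 5)**2)*(-10*(-53)) = -4*(-1)**2*530 = -4*1*530 = -4*530 = -2120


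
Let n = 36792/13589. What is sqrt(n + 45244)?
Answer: 2*sqrt(2088824669053)/13589 ≈ 212.71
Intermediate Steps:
n = 36792/13589 (n = 36792*(1/13589) = 36792/13589 ≈ 2.7075)
sqrt(n + 45244) = sqrt(36792/13589 + 45244) = sqrt(614857508/13589) = 2*sqrt(2088824669053)/13589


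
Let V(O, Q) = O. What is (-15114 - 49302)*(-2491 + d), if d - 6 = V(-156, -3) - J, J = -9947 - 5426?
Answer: -820144512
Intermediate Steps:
J = -15373
d = 15223 (d = 6 + (-156 - 1*(-15373)) = 6 + (-156 + 15373) = 6 + 15217 = 15223)
(-15114 - 49302)*(-2491 + d) = (-15114 - 49302)*(-2491 + 15223) = -64416*12732 = -820144512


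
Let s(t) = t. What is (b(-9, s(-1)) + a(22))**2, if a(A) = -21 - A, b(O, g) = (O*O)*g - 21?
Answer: 21025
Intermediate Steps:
b(O, g) = -21 + g*O**2 (b(O, g) = O**2*g - 21 = g*O**2 - 21 = -21 + g*O**2)
(b(-9, s(-1)) + a(22))**2 = ((-21 - 1*(-9)**2) + (-21 - 1*22))**2 = ((-21 - 1*81) + (-21 - 22))**2 = ((-21 - 81) - 43)**2 = (-102 - 43)**2 = (-145)**2 = 21025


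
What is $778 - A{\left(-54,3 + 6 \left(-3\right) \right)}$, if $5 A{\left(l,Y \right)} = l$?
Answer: $\frac{3944}{5} \approx 788.8$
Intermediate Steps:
$A{\left(l,Y \right)} = \frac{l}{5}$
$778 - A{\left(-54,3 + 6 \left(-3\right) \right)} = 778 - \frac{1}{5} \left(-54\right) = 778 - - \frac{54}{5} = 778 + \frac{54}{5} = \frac{3944}{5}$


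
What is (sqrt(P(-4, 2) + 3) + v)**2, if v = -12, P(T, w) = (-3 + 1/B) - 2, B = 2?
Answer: (24 - I*sqrt(6))**2/4 ≈ 142.5 - 29.394*I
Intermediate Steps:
P(T, w) = -9/2 (P(T, w) = (-3 + 1/2) - 2 = -5/2 - 2 = -9/2)
(sqrt(P(-4, 2) + 3) + v)**2 = (sqrt(-9/2 + 3) - 12)**2 = (sqrt(-3/2) - 12)**2 = (I*sqrt(6)/2 - 12)**2 = (-12 + I*sqrt(6)/2)**2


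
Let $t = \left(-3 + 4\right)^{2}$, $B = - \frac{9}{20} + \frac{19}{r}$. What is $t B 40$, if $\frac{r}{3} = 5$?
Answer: $\frac{98}{3} \approx 32.667$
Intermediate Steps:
$r = 15$ ($r = 3 \cdot 5 = 15$)
$B = \frac{49}{60}$ ($B = - \frac{9}{20} + \frac{19}{15} = \frac{49}{60} \approx 0.81667$)
$t = 1$ ($t = 1^{2} = 1$)
$t B 40 = 1 \cdot \frac{49}{60} \cdot 40 = \frac{49}{60} \cdot 40 = \frac{98}{3}$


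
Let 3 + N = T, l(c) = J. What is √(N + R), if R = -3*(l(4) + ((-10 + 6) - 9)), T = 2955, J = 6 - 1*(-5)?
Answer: √2958 ≈ 54.388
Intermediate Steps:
J = 11 (J = 6 + 5 = 11)
l(c) = 11
N = 2952 (N = -3 + 2955 = 2952)
R = 6 (R = -3*(11 + ((-10 + 6) - 9)) = -3*(11 + (-4 - 9)) = -3*(11 - 13) = -3*(-2) = 6)
√(N + R) = √(2952 + 6) = √2958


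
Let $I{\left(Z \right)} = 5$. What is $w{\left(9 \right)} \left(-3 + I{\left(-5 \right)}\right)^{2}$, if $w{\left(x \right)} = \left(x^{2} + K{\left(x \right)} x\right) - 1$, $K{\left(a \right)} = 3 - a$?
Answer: $104$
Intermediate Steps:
$w{\left(x \right)} = -1 + x^{2} + x \left(3 - x\right)$ ($w{\left(x \right)} = \left(x^{2} + \left(3 - x\right) x\right) - 1 = \left(x^{2} + x \left(3 - x\right)\right) - 1 = -1 + x^{2} + x \left(3 - x\right)$)
$w{\left(9 \right)} \left(-3 + I{\left(-5 \right)}\right)^{2} = \left(-1 + 3 \cdot 9\right) \left(-3 + 5\right)^{2} = \left(-1 + 27\right) 2^{2} = 26 \cdot 4 = 104$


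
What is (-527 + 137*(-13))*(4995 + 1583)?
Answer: -15182024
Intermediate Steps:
(-527 + 137*(-13))*(4995 + 1583) = (-527 - 1781)*6578 = -2308*6578 = -15182024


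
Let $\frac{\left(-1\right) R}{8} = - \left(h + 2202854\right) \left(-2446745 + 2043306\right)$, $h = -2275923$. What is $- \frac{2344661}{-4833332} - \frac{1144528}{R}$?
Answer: $\frac{69117298835144439}{142481234767987612} \approx 0.4851$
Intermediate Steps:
$R = 235831074328$ ($R = - 8 \left(- \left(-2275923 + 2202854\right) \left(-2446745 + 2043306\right)\right) = - 8 \left(- \left(-73069\right) \left(-403439\right)\right) = - 8 \left(\left(-1\right) 29478884291\right) = \left(-8\right) \left(-29478884291\right) = 235831074328$)
$- \frac{2344661}{-4833332} - \frac{1144528}{R} = - \frac{2344661}{-4833332} - \frac{1144528}{235831074328} = \left(-2344661\right) \left(- \frac{1}{4833332}\right) - \frac{143066}{29478884291} = \frac{2344661}{4833332} - \frac{143066}{29478884291} = \frac{69117298835144439}{142481234767987612}$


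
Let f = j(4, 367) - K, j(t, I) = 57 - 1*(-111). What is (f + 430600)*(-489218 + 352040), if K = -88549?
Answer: -71238867426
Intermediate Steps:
j(t, I) = 168 (j(t, I) = 57 + 111 = 168)
f = 88717 (f = 168 - 1*(-88549) = 168 + 88549 = 88717)
(f + 430600)*(-489218 + 352040) = (88717 + 430600)*(-489218 + 352040) = 519317*(-137178) = -71238867426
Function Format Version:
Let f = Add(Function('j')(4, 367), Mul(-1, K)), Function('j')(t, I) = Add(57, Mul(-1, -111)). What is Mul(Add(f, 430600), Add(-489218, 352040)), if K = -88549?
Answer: -71238867426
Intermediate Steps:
Function('j')(t, I) = 168 (Function('j')(t, I) = Add(57, 111) = 168)
f = 88717 (f = Add(168, Mul(-1, -88549)) = Add(168, 88549) = 88717)
Mul(Add(f, 430600), Add(-489218, 352040)) = Mul(Add(88717, 430600), Add(-489218, 352040)) = Mul(519317, -137178) = -71238867426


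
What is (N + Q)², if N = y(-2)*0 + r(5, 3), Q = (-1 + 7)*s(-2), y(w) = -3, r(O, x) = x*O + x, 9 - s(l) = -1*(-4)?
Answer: 2304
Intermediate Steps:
s(l) = 5 (s(l) = 9 - (-1)*(-4) = 9 - 1*4 = 9 - 4 = 5)
r(O, x) = x + O*x (r(O, x) = O*x + x = x + O*x)
Q = 30 (Q = (-1 + 7)*5 = 6*5 = 30)
N = 18 (N = -3*0 + 3*(1 + 5) = 0 + 3*6 = 0 + 18 = 18)
(N + Q)² = (18 + 30)² = 48² = 2304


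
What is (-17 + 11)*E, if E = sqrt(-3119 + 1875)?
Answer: -12*I*sqrt(311) ≈ -211.62*I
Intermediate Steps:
E = 2*I*sqrt(311) (E = sqrt(-1244) = 2*I*sqrt(311) ≈ 35.27*I)
(-17 + 11)*E = (-17 + 11)*(2*I*sqrt(311)) = -12*I*sqrt(311)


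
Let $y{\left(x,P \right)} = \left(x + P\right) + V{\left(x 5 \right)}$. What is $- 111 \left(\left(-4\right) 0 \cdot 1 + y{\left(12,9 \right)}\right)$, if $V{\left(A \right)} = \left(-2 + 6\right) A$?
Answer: $-28971$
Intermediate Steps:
$V{\left(A \right)} = 4 A$
$y{\left(x,P \right)} = P + 21 x$ ($y{\left(x,P \right)} = \left(x + P\right) + 4 x 5 = \left(P + x\right) + 4 \cdot 5 x = \left(P + x\right) + 20 x = P + 21 x$)
$- 111 \left(\left(-4\right) 0 \cdot 1 + y{\left(12,9 \right)}\right) = - 111 \left(\left(-4\right) 0 \cdot 1 + \left(9 + 21 \cdot 12\right)\right) = - 111 \left(0 \cdot 1 + \left(9 + 252\right)\right) = - 111 \left(0 + 261\right) = \left(-111\right) 261 = -28971$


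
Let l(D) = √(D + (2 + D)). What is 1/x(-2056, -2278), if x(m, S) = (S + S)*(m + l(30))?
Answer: 257/2407318643 + √62/19258549144 ≈ 1.0717e-7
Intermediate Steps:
l(D) = √(2 + 2*D)
x(m, S) = 2*S*(m + √62) (x(m, S) = (S + S)*(m + √(2 + 2*30)) = (2*S)*(m + √(2 + 60)) = (2*S)*(m + √62) = 2*S*(m + √62))
1/x(-2056, -2278) = 1/(2*(-2278)*(-2056 + √62)) = 1/(9367136 - 4556*√62)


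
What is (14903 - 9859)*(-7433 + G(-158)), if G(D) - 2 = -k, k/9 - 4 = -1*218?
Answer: -27767220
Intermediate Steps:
k = -1926 (k = 36 + 9*(-1*218) = 36 + 9*(-218) = 36 - 1962 = -1926)
G(D) = 1928 (G(D) = 2 - 1*(-1926) = 2 + 1926 = 1928)
(14903 - 9859)*(-7433 + G(-158)) = (14903 - 9859)*(-7433 + 1928) = 5044*(-5505) = -27767220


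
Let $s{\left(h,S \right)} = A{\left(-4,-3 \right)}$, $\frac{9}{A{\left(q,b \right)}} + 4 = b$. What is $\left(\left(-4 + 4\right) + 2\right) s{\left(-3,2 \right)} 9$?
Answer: $- \frac{162}{7} \approx -23.143$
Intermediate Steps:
$A{\left(q,b \right)} = \frac{9}{-4 + b}$
$s{\left(h,S \right)} = - \frac{9}{7}$ ($s{\left(h,S \right)} = \frac{9}{-4 - 3} = \frac{9}{-7} = 9 \left(- \frac{1}{7}\right) = - \frac{9}{7}$)
$\left(\left(-4 + 4\right) + 2\right) s{\left(-3,2 \right)} 9 = \left(\left(-4 + 4\right) + 2\right) \left(- \frac{9}{7}\right) 9 = \left(0 + 2\right) \left(- \frac{9}{7}\right) 9 = 2 \left(- \frac{9}{7}\right) 9 = \left(- \frac{18}{7}\right) 9 = - \frac{162}{7}$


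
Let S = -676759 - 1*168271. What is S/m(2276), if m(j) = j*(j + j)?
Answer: -422515/5180176 ≈ -0.081564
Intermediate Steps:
m(j) = 2*j² (m(j) = j*(2*j) = 2*j²)
S = -845030 (S = -676759 - 168271 = -845030)
S/m(2276) = -845030/(2*2276²) = -845030/(2*5180176) = -845030/10360352 = -845030*1/10360352 = -422515/5180176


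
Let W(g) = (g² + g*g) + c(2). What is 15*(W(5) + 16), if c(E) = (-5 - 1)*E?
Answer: 810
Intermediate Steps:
c(E) = -6*E
W(g) = -12 + 2*g² (W(g) = (g² + g*g) - 6*2 = (g² + g²) - 12 = 2*g² - 12 = -12 + 2*g²)
15*(W(5) + 16) = 15*((-12 + 2*5²) + 16) = 15*((-12 + 2*25) + 16) = 15*((-12 + 50) + 16) = 15*(38 + 16) = 15*54 = 810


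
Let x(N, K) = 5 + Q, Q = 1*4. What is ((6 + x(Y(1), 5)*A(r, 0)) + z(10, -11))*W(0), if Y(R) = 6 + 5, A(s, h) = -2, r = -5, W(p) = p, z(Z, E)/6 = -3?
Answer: 0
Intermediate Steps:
z(Z, E) = -18 (z(Z, E) = 6*(-3) = -18)
Q = 4
Y(R) = 11
x(N, K) = 9 (x(N, K) = 5 + 4 = 9)
((6 + x(Y(1), 5)*A(r, 0)) + z(10, -11))*W(0) = ((6 + 9*(-2)) - 18)*0 = ((6 - 18) - 18)*0 = (-12 - 18)*0 = -30*0 = 0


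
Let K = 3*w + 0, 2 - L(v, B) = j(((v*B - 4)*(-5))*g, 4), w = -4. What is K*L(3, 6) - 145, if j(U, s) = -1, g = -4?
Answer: -181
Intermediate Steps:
L(v, B) = 3 (L(v, B) = 2 - 1*(-1) = 2 + 1 = 3)
K = -12 (K = 3*(-4) + 0 = -12 + 0 = -12)
K*L(3, 6) - 145 = -12*3 - 145 = -36 - 145 = -181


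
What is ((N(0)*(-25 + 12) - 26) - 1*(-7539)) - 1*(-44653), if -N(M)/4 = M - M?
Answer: 52166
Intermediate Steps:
N(M) = 0 (N(M) = -4*(M - M) = -4*0 = 0)
((N(0)*(-25 + 12) - 26) - 1*(-7539)) - 1*(-44653) = ((0*(-25 + 12) - 26) - 1*(-7539)) - 1*(-44653) = ((0*(-13) - 26) + 7539) + 44653 = ((0 - 26) + 7539) + 44653 = (-26 + 7539) + 44653 = 7513 + 44653 = 52166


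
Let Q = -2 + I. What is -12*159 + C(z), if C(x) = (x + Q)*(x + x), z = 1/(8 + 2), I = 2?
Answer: -95399/50 ≈ -1908.0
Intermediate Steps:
Q = 0 (Q = -2 + 2 = 0)
z = ⅒ (z = 1/10 = ⅒ ≈ 0.10000)
C(x) = 2*x² (C(x) = (x + 0)*(x + x) = x*(2*x) = 2*x²)
-12*159 + C(z) = -12*159 + 2*(⅒)² = -1908 + 2*(1/100) = -1908 + 1/50 = -95399/50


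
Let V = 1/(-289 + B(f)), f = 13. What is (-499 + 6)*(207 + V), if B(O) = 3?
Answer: -29186093/286 ≈ -1.0205e+5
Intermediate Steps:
V = -1/286 (V = 1/(-289 + 3) = 1/(-286) = -1/286 ≈ -0.0034965)
(-499 + 6)*(207 + V) = (-499 + 6)*(207 - 1/286) = -493*59201/286 = -29186093/286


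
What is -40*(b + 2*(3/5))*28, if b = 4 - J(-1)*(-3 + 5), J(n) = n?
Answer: -8064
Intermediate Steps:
b = 6 (b = 4 - (-1)*(-3 + 5) = 4 - (-1)*2 = 4 - 1*(-2) = 4 + 2 = 6)
-40*(b + 2*(3/5))*28 = -40*(6 + 2*(3/5))*28 = -40*(6 + 2*(3*(⅕)))*28 = -40*(6 + 2*(⅗))*28 = -40*(6 + 6/5)*28 = -40*36/5*28 = -288*28 = -8064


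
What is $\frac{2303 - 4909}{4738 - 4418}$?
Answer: $- \frac{1303}{160} \approx -8.1438$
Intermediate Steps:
$\frac{2303 - 4909}{4738 - 4418} = - \frac{2606}{320} = \left(-2606\right) \frac{1}{320} = - \frac{1303}{160}$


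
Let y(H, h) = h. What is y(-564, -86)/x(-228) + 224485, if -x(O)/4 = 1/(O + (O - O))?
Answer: 219583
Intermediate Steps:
x(O) = -4/O (x(O) = -4/(O + (O - O)) = -4/(O + 0) = -4/O)
y(-564, -86)/x(-228) + 224485 = -86/((-4/(-228))) + 224485 = -86/((-4*(-1/228))) + 224485 = -86/1/57 + 224485 = -86*57 + 224485 = -4902 + 224485 = 219583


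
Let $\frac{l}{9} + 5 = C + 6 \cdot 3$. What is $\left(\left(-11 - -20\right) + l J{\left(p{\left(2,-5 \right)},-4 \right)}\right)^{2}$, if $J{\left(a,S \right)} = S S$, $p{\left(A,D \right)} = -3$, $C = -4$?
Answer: $1703025$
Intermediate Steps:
$J{\left(a,S \right)} = S^{2}$
$l = 81$ ($l = -45 + 9 \left(-4 + 6 \cdot 3\right) = -45 + 9 \left(-4 + 18\right) = -45 + 9 \cdot 14 = -45 + 126 = 81$)
$\left(\left(-11 - -20\right) + l J{\left(p{\left(2,-5 \right)},-4 \right)}\right)^{2} = \left(\left(-11 - -20\right) + 81 \left(-4\right)^{2}\right)^{2} = \left(\left(-11 + 20\right) + 81 \cdot 16\right)^{2} = \left(9 + 1296\right)^{2} = 1305^{2} = 1703025$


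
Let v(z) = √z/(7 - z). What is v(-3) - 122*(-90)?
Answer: 10980 + I*√3/10 ≈ 10980.0 + 0.17321*I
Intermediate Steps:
v(z) = √z/(7 - z)
v(-3) - 122*(-90) = -√(-3)/(-7 - 3) - 122*(-90) = -1*I*√3/(-10) + 10980 = -1*I*√3*(-⅒) + 10980 = I*√3/10 + 10980 = 10980 + I*√3/10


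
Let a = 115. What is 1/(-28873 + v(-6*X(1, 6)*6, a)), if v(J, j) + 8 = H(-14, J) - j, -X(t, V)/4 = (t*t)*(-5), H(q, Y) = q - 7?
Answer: -1/29017 ≈ -3.4463e-5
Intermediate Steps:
H(q, Y) = -7 + q
X(t, V) = 20*t² (X(t, V) = -4*t*t*(-5) = -4*t²*(-5) = -(-20)*t² = 20*t²)
v(J, j) = -29 - j (v(J, j) = -8 + ((-7 - 14) - j) = -8 + (-21 - j) = -29 - j)
1/(-28873 + v(-6*X(1, 6)*6, a)) = 1/(-28873 + (-29 - 1*115)) = 1/(-28873 + (-29 - 115)) = 1/(-28873 - 144) = 1/(-29017) = -1/29017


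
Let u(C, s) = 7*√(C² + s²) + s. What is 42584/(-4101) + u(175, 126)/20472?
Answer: -145210487/13992612 + 49*√949/20472 ≈ -10.304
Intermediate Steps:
u(C, s) = s + 7*√(C² + s²)
42584/(-4101) + u(175, 126)/20472 = 42584/(-4101) + (126 + 7*√(175² + 126²))/20472 = 42584*(-1/4101) + (126 + 7*√(30625 + 15876))*(1/20472) = -42584/4101 + (126 + 7*√46501)*(1/20472) = -42584/4101 + (126 + 7*(7*√949))*(1/20472) = -42584/4101 + (126 + 49*√949)*(1/20472) = -42584/4101 + (21/3412 + 49*√949/20472) = -145210487/13992612 + 49*√949/20472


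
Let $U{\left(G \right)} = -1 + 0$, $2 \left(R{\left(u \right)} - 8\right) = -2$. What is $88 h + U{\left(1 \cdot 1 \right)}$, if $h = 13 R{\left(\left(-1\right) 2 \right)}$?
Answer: $8007$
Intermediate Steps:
$R{\left(u \right)} = 7$ ($R{\left(u \right)} = 8 + \frac{1}{2} \left(-2\right) = 8 - 1 = 7$)
$h = 91$ ($h = 13 \cdot 7 = 91$)
$U{\left(G \right)} = -1$
$88 h + U{\left(1 \cdot 1 \right)} = 88 \cdot 91 - 1 = 8008 - 1 = 8007$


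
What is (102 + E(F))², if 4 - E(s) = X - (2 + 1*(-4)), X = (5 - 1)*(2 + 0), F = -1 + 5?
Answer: 9216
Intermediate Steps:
F = 4
X = 8 (X = 4*2 = 8)
E(s) = -6 (E(s) = 4 - (8 - (2 + 1*(-4))) = 4 - (8 - (2 - 4)) = 4 - (8 - 1*(-2)) = 4 - (8 + 2) = 4 - 1*10 = 4 - 10 = -6)
(102 + E(F))² = (102 - 6)² = 96² = 9216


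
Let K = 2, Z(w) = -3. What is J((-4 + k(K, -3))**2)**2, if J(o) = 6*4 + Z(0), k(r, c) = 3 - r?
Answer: 441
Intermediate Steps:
J(o) = 21 (J(o) = 6*4 - 3 = 24 - 3 = 21)
J((-4 + k(K, -3))**2)**2 = 21**2 = 441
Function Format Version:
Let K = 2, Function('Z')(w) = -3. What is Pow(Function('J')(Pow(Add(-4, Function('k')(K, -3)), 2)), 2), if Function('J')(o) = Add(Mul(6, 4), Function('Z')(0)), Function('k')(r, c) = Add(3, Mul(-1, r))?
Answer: 441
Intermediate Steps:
Function('J')(o) = 21 (Function('J')(o) = Add(Mul(6, 4), -3) = Add(24, -3) = 21)
Pow(Function('J')(Pow(Add(-4, Function('k')(K, -3)), 2)), 2) = Pow(21, 2) = 441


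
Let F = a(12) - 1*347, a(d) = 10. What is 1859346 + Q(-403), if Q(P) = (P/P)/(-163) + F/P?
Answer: 122138633922/65689 ≈ 1.8593e+6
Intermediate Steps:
F = -337 (F = 10 - 1*347 = 10 - 347 = -337)
Q(P) = -1/163 - 337/P (Q(P) = (P/P)/(-163) - 337/P = 1*(-1/163) - 337/P = -1/163 - 337/P)
1859346 + Q(-403) = 1859346 + (1/163)*(-54931 - 1*(-403))/(-403) = 1859346 + (1/163)*(-1/403)*(-54931 + 403) = 1859346 + (1/163)*(-1/403)*(-54528) = 1859346 + 54528/65689 = 122138633922/65689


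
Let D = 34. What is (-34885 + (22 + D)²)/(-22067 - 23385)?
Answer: 31749/45452 ≈ 0.69852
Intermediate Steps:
(-34885 + (22 + D)²)/(-22067 - 23385) = (-34885 + (22 + 34)²)/(-22067 - 23385) = (-34885 + 56²)/(-45452) = (-34885 + 3136)*(-1/45452) = -31749*(-1/45452) = 31749/45452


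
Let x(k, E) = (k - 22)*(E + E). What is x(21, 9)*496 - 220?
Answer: -9148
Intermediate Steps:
x(k, E) = 2*E*(-22 + k) (x(k, E) = (-22 + k)*(2*E) = 2*E*(-22 + k))
x(21, 9)*496 - 220 = (2*9*(-22 + 21))*496 - 220 = (2*9*(-1))*496 - 220 = -18*496 - 220 = -8928 - 220 = -9148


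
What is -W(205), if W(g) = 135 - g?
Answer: 70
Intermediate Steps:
-W(205) = -(135 - 1*205) = -(135 - 205) = -1*(-70) = 70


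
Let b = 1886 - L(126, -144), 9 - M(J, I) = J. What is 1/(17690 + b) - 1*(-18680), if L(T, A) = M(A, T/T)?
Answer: 362821641/19423 ≈ 18680.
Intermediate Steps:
M(J, I) = 9 - J
L(T, A) = 9 - A
b = 1733 (b = 1886 - (9 - 1*(-144)) = 1886 - (9 + 144) = 1886 - 1*153 = 1886 - 153 = 1733)
1/(17690 + b) - 1*(-18680) = 1/(17690 + 1733) - 1*(-18680) = 1/19423 + 18680 = 362821641/19423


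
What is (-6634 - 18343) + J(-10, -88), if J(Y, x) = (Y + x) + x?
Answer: -25163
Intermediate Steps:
J(Y, x) = Y + 2*x
(-6634 - 18343) + J(-10, -88) = (-6634 - 18343) + (-10 + 2*(-88)) = -24977 + (-10 - 176) = -24977 - 186 = -25163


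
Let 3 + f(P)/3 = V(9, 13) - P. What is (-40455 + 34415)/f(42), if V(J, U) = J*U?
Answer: -755/27 ≈ -27.963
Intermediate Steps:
f(P) = 342 - 3*P (f(P) = -9 + 3*(9*13 - P) = -9 + 3*(117 - P) = -9 + (351 - 3*P) = 342 - 3*P)
(-40455 + 34415)/f(42) = (-40455 + 34415)/(342 - 3*42) = -6040/(342 - 126) = -6040/216 = -6040*1/216 = -755/27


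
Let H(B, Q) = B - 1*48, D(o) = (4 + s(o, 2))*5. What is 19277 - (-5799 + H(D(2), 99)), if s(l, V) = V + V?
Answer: 25084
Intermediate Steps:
s(l, V) = 2*V
D(o) = 40 (D(o) = (4 + 2*2)*5 = (4 + 4)*5 = 8*5 = 40)
H(B, Q) = -48 + B (H(B, Q) = B - 48 = -48 + B)
19277 - (-5799 + H(D(2), 99)) = 19277 - (-5799 + (-48 + 40)) = 19277 - (-5799 - 8) = 19277 - 1*(-5807) = 19277 + 5807 = 25084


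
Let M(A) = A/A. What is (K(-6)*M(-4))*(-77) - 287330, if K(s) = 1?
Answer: -287407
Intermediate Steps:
M(A) = 1
(K(-6)*M(-4))*(-77) - 287330 = (1*1)*(-77) - 287330 = 1*(-77) - 287330 = -77 - 287330 = -287407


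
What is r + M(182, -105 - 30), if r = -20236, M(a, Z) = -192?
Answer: -20428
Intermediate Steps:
r + M(182, -105 - 30) = -20236 - 192 = -20428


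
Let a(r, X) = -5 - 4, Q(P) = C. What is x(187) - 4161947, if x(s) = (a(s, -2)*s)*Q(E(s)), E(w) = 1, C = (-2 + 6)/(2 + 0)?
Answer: -4165313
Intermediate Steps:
C = 2 (C = 4/2 = 4*(1/2) = 2)
Q(P) = 2
a(r, X) = -9
x(s) = -18*s (x(s) = -9*s*2 = -18*s)
x(187) - 4161947 = -18*187 - 4161947 = -3366 - 4161947 = -4165313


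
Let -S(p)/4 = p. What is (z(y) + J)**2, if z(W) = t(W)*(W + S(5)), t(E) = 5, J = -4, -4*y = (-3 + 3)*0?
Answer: 10816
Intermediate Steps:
S(p) = -4*p
y = 0 (y = -(-3 + 3)*0/4 = -0*0 = -1/4*0 = 0)
z(W) = -100 + 5*W (z(W) = 5*(W - 4*5) = 5*(W - 20) = 5*(-20 + W) = -100 + 5*W)
(z(y) + J)**2 = ((-100 + 5*0) - 4)**2 = ((-100 + 0) - 4)**2 = (-100 - 4)**2 = (-104)**2 = 10816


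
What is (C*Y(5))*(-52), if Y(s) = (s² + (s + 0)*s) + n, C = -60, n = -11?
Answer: 121680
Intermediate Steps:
Y(s) = -11 + 2*s² (Y(s) = (s² + (s + 0)*s) - 11 = (s² + s*s) - 11 = (s² + s²) - 11 = 2*s² - 11 = -11 + 2*s²)
(C*Y(5))*(-52) = -60*(-11 + 2*5²)*(-52) = -60*(-11 + 2*25)*(-52) = -60*(-11 + 50)*(-52) = -60*39*(-52) = -2340*(-52) = 121680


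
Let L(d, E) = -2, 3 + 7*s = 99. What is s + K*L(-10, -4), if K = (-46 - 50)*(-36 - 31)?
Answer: -89952/7 ≈ -12850.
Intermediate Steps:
s = 96/7 (s = -3/7 + (⅐)*99 = -3/7 + 99/7 = 96/7 ≈ 13.714)
K = 6432 (K = -96*(-67) = 6432)
s + K*L(-10, -4) = 96/7 + 6432*(-2) = 96/7 - 12864 = -89952/7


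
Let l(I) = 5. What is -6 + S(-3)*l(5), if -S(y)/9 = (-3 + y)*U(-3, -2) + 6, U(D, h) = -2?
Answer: -816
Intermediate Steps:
S(y) = -108 + 18*y (S(y) = -9*((-3 + y)*(-2) + 6) = -9*((6 - 2*y) + 6) = -9*(12 - 2*y) = -108 + 18*y)
-6 + S(-3)*l(5) = -6 + (-108 + 18*(-3))*5 = -6 + (-108 - 54)*5 = -6 - 162*5 = -6 - 810 = -816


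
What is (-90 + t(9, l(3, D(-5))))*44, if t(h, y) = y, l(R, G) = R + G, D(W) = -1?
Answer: -3872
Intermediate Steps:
l(R, G) = G + R
(-90 + t(9, l(3, D(-5))))*44 = (-90 + (-1 + 3))*44 = (-90 + 2)*44 = -88*44 = -3872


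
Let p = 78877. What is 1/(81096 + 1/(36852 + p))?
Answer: 115729/9385158985 ≈ 1.2331e-5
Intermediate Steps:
1/(81096 + 1/(36852 + p)) = 1/(81096 + 1/(36852 + 78877)) = 1/(81096 + 1/115729) = 1/(9385158985/115729) = 115729/9385158985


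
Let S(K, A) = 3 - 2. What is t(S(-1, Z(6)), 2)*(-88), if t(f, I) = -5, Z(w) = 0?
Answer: 440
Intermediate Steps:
S(K, A) = 1
t(S(-1, Z(6)), 2)*(-88) = -5*(-88) = 440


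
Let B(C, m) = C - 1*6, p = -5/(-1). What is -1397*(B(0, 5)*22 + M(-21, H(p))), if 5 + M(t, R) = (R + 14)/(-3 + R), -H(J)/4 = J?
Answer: 4393565/23 ≈ 1.9102e+5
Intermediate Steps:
p = 5 (p = -5*(-1) = 5)
H(J) = -4*J
B(C, m) = -6 + C (B(C, m) = C - 6 = -6 + C)
M(t, R) = -5 + (14 + R)/(-3 + R) (M(t, R) = -5 + (R + 14)/(-3 + R) = -5 + (14 + R)/(-3 + R))
-1397*(B(0, 5)*22 + M(-21, H(p))) = -1397*((-6 + 0)*22 + (29 - (-16)*5)/(-3 - 4*5)) = -1397*(-6*22 + (29 - 4*(-20))/(-3 - 20)) = -1397*(-132 + (29 + 80)/(-23)) = -1397*(-132 - 1/23*109) = -1397*(-132 - 109/23) = -1397*(-3145/23) = 4393565/23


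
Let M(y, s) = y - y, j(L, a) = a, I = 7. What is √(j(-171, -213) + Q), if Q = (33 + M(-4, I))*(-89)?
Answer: 15*I*√14 ≈ 56.125*I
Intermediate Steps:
M(y, s) = 0
Q = -2937 (Q = (33 + 0)*(-89) = 33*(-89) = -2937)
√(j(-171, -213) + Q) = √(-213 - 2937) = √(-3150) = 15*I*√14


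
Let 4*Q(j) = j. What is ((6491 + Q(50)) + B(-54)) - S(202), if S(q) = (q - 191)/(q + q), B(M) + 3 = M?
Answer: 2604375/404 ≈ 6446.5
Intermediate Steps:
B(M) = -3 + M
Q(j) = j/4
S(q) = (-191 + q)/(2*q) (S(q) = (-191 + q)/((2*q)) = (-191 + q)*(1/(2*q)) = (-191 + q)/(2*q))
((6491 + Q(50)) + B(-54)) - S(202) = ((6491 + (¼)*50) + (-3 - 54)) - (-191 + 202)/(2*202) = ((6491 + 25/2) - 57) - 11/(2*202) = (13007/2 - 57) - 1*11/404 = 12893/2 - 11/404 = 2604375/404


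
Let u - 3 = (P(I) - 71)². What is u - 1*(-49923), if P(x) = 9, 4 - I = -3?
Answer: 53770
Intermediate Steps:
I = 7 (I = 4 - 1*(-3) = 4 + 3 = 7)
u = 3847 (u = 3 + (9 - 71)² = 3 + (-62)² = 3 + 3844 = 3847)
u - 1*(-49923) = 3847 - 1*(-49923) = 3847 + 49923 = 53770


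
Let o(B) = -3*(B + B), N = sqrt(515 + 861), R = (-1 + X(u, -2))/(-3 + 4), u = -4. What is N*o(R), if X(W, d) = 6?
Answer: -120*sqrt(86) ≈ -1112.8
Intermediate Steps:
R = 5 (R = (-1 + 6)/(-3 + 4) = 5/1 = 5*1 = 5)
N = 4*sqrt(86) (N = sqrt(1376) = 4*sqrt(86) ≈ 37.094)
o(B) = -6*B
N*o(R) = (4*sqrt(86))*(-6*5) = (4*sqrt(86))*(-30) = -120*sqrt(86)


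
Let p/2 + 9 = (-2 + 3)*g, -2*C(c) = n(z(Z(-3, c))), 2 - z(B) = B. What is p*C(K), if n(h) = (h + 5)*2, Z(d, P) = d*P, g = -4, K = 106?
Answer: 8450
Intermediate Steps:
Z(d, P) = P*d
z(B) = 2 - B
n(h) = 10 + 2*h (n(h) = (5 + h)*2 = 10 + 2*h)
C(c) = -7 - 3*c (C(c) = -(10 + 2*(2 - c*(-3)))/2 = -(10 + 2*(2 - (-3)*c))/2 = -(10 + 2*(2 + 3*c))/2 = -(10 + (4 + 6*c))/2 = -(14 + 6*c)/2 = -7 - 3*c)
p = -26 (p = -18 + 2*((-2 + 3)*(-4)) = -18 + 2*(1*(-4)) = -18 + 2*(-4) = -18 - 8 = -26)
p*C(K) = -26*(-7 - 3*106) = -26*(-7 - 318) = -26*(-325) = 8450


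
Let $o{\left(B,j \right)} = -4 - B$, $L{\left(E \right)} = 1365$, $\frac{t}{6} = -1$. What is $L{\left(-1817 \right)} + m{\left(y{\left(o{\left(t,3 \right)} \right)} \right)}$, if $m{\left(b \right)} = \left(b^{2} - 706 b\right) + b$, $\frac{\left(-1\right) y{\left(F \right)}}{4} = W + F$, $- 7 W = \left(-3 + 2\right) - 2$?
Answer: $\frac{407089}{49} \approx 8307.9$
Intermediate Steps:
$t = -6$ ($t = 6 \left(-1\right) = -6$)
$W = \frac{3}{7}$ ($W = - \frac{\left(-3 + 2\right) - 2}{7} = - \frac{-1 - 2}{7} = \left(- \frac{1}{7}\right) \left(-3\right) = \frac{3}{7} \approx 0.42857$)
$y{\left(F \right)} = - \frac{12}{7} - 4 F$ ($y{\left(F \right)} = - 4 \left(\frac{3}{7} + F\right) = - \frac{12}{7} - 4 F$)
$m{\left(b \right)} = b^{2} - 705 b$
$L{\left(-1817 \right)} + m{\left(y{\left(o{\left(t,3 \right)} \right)} \right)} = 1365 + \left(- \frac{12}{7} - 4 \left(-4 - -6\right)\right) \left(-705 - \left(\frac{12}{7} + 4 \left(-4 - -6\right)\right)\right) = 1365 + \left(- \frac{12}{7} - 4 \left(-4 + 6\right)\right) \left(-705 - \left(\frac{12}{7} + 4 \left(-4 + 6\right)\right)\right) = 1365 + \left(- \frac{12}{7} - 8\right) \left(-705 - \frac{68}{7}\right) = 1365 - \frac{68 \left(-705 - \frac{68}{7}\right)}{7} = 1365 - - \frac{340204}{49} = 1365 + \frac{340204}{49} = \frac{407089}{49}$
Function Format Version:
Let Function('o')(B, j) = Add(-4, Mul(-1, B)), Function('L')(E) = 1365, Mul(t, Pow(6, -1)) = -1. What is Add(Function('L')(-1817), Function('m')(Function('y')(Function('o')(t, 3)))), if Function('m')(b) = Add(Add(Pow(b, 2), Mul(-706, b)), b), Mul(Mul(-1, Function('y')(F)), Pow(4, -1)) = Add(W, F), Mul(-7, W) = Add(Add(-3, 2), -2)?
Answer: Rational(407089, 49) ≈ 8307.9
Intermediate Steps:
t = -6 (t = Mul(6, -1) = -6)
W = Rational(3, 7) (W = Mul(Rational(-1, 7), Add(Add(-3, 2), -2)) = Mul(Rational(-1, 7), Add(-1, -2)) = Mul(Rational(-1, 7), -3) = Rational(3, 7) ≈ 0.42857)
Function('y')(F) = Add(Rational(-12, 7), Mul(-4, F)) (Function('y')(F) = Mul(-4, Add(Rational(3, 7), F)) = Add(Rational(-12, 7), Mul(-4, F)))
Function('m')(b) = Add(Pow(b, 2), Mul(-705, b))
Add(Function('L')(-1817), Function('m')(Function('y')(Function('o')(t, 3)))) = Add(1365, Mul(Add(Rational(-12, 7), Mul(-4, Add(-4, Mul(-1, -6)))), Add(-705, Add(Rational(-12, 7), Mul(-4, Add(-4, Mul(-1, -6))))))) = Add(1365, Mul(Add(Rational(-12, 7), Mul(-4, Add(-4, 6))), Add(-705, Add(Rational(-12, 7), Mul(-4, Add(-4, 6)))))) = Add(1365, Mul(Add(Rational(-12, 7), Mul(-4, 2)), Add(-705, Add(Rational(-12, 7), Mul(-4, 2))))) = Add(1365, Mul(Add(Rational(-12, 7), -8), Add(-705, Add(Rational(-12, 7), -8)))) = Add(1365, Mul(Rational(-68, 7), Add(-705, Rational(-68, 7)))) = Add(1365, Mul(Rational(-68, 7), Rational(-5003, 7))) = Add(1365, Rational(340204, 49)) = Rational(407089, 49)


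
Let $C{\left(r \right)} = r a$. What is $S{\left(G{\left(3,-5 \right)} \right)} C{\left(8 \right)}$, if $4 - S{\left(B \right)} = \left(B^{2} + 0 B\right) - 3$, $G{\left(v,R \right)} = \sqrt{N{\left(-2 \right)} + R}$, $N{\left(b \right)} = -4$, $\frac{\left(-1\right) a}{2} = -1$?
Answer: $256$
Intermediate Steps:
$a = 2$ ($a = \left(-2\right) \left(-1\right) = 2$)
$C{\left(r \right)} = 2 r$ ($C{\left(r \right)} = r 2 = 2 r$)
$G{\left(v,R \right)} = \sqrt{-4 + R}$
$S{\left(B \right)} = 7 - B^{2}$ ($S{\left(B \right)} = 4 - \left(\left(B^{2} + 0 B\right) - 3\right) = 4 - \left(\left(B^{2} + 0\right) - 3\right) = 4 - \left(B^{2} - 3\right) = 4 - \left(-3 + B^{2}\right) = 7 - B^{2}$)
$S{\left(G{\left(3,-5 \right)} \right)} C{\left(8 \right)} = \left(7 - \left(\sqrt{-4 - 5}\right)^{2}\right) 2 \cdot 8 = \left(7 - \left(\sqrt{-9}\right)^{2}\right) 16 = \left(7 - \left(3 i\right)^{2}\right) 16 = \left(7 - -9\right) 16 = \left(7 + 9\right) 16 = 16 \cdot 16 = 256$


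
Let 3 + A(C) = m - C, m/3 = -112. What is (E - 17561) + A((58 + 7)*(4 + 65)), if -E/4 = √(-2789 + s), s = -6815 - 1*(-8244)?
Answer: -22385 - 16*I*√85 ≈ -22385.0 - 147.51*I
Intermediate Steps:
m = -336 (m = 3*(-112) = -336)
s = 1429 (s = -6815 + 8244 = 1429)
A(C) = -339 - C (A(C) = -3 + (-336 - C) = -339 - C)
E = -16*I*√85 (E = -4*√(-2789 + 1429) = -16*I*√85 ≈ -147.51*I)
(E - 17561) + A((58 + 7)*(4 + 65)) = (-16*I*√85 - 17561) + (-339 - (58 + 7)*(4 + 65)) = (-17561 - 16*I*√85) + (-339 - 65*69) = (-17561 - 16*I*√85) + (-339 - 1*4485) = (-17561 - 16*I*√85) + (-339 - 4485) = (-17561 - 16*I*√85) - 4824 = -22385 - 16*I*√85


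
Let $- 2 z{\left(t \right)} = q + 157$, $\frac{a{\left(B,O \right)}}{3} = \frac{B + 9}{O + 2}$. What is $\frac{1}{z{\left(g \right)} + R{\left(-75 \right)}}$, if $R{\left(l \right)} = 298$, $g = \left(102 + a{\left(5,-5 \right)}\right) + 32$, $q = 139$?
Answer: $\frac{1}{150} \approx 0.0066667$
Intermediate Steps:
$a{\left(B,O \right)} = \frac{3 \left(9 + B\right)}{2 + O}$ ($a{\left(B,O \right)} = 3 \frac{B + 9}{O + 2} = 3 \frac{9 + B}{2 + O} = \frac{3 \left(9 + B\right)}{2 + O}$)
$g = 120$ ($g = \left(102 + \frac{3 \left(9 + 5\right)}{2 - 5}\right) + 32 = \left(102 + 3 \frac{1}{-3} \cdot 14\right) + 32 = \left(102 + 3 \left(- \frac{1}{3}\right) 14\right) + 32 = \left(102 - 14\right) + 32 = 88 + 32 = 120$)
$z{\left(t \right)} = -148$ ($z{\left(t \right)} = - \frac{139 + 157}{2} = \left(- \frac{1}{2}\right) 296 = -148$)
$\frac{1}{z{\left(g \right)} + R{\left(-75 \right)}} = \frac{1}{-148 + 298} = \frac{1}{150}$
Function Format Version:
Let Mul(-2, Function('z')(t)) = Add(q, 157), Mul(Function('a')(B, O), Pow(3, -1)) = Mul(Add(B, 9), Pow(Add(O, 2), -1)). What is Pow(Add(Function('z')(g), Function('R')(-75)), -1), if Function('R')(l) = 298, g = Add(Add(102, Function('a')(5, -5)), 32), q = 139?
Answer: Rational(1, 150) ≈ 0.0066667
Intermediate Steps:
Function('a')(B, O) = Mul(3, Pow(Add(2, O), -1), Add(9, B)) (Function('a')(B, O) = Mul(3, Mul(Add(B, 9), Pow(Add(O, 2), -1))) = Mul(3, Mul(Add(9, B), Pow(Add(2, O), -1))) = Mul(3, Mul(Pow(Add(2, O), -1), Add(9, B))) = Mul(3, Pow(Add(2, O), -1), Add(9, B)))
g = 120 (g = Add(Add(102, Mul(3, Pow(Add(2, -5), -1), Add(9, 5))), 32) = Add(Add(102, Mul(3, Pow(-3, -1), 14)), 32) = Add(Add(102, Mul(3, Rational(-1, 3), 14)), 32) = Add(Add(102, -14), 32) = Add(88, 32) = 120)
Function('z')(t) = -148 (Function('z')(t) = Mul(Rational(-1, 2), Add(139, 157)) = Mul(Rational(-1, 2), 296) = -148)
Pow(Add(Function('z')(g), Function('R')(-75)), -1) = Pow(Add(-148, 298), -1) = Pow(150, -1) = Rational(1, 150)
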